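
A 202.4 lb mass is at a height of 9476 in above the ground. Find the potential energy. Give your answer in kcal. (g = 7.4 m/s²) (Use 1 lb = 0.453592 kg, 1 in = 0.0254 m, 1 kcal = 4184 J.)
Convert to SI: m = 91.807 kg, h = 240.69 m
PE = mgh = (91.807)(7.4)(240.69) = 163518 J = 39.08 kcal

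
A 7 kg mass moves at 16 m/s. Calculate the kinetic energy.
KE = ½mv² = ½(7)(16)² = 896.0 J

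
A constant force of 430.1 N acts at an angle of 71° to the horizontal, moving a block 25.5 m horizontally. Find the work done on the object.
W = F·d·cosθ = (430.1)(25.5)cos(71°) = 3571 J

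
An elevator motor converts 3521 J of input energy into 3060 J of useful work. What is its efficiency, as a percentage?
η = W_out/W_in = 3060/3521 = 86.91%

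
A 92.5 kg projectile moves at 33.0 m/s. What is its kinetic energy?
KE = ½mv² = ½(92.5)(33.0)² = 50370 J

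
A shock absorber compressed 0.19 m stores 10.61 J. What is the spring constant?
k = 2·PE/x² = 2·10.61/(0.19)² = 587.8 N/m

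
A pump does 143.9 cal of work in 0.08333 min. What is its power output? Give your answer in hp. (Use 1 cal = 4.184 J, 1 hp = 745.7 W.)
Convert to SI: W = 602.078 J, t = 4.9998 s
P = W/t = 602.078/4.9998 = 120.42 W = 0.1615 hp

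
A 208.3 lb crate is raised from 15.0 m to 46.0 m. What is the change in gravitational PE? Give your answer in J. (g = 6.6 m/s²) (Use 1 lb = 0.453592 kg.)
Convert to SI: m = 94.4832 kg, Δh = 31.0 m
ΔPE = mgΔh = (94.4832)(6.6)(31.0) = 19330 J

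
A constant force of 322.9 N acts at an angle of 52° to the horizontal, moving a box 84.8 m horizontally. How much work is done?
W = F·d·cosθ = (322.9)(84.8)cos(52°) = 16860 J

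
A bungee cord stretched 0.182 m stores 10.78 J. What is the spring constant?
k = 2·PE/x² = 2·10.78/(0.182)² = 650.9 N/m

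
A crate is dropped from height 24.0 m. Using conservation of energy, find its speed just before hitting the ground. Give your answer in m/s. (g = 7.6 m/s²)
mgh = ½mv² ⇒ v = √(2gh) = √(2·7.6·24.0) = 19.1 m/s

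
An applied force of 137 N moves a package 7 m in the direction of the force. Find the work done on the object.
W = F·d = (137)(7) = 959.0 J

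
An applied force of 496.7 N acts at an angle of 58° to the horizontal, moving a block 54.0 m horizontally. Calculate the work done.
W = F·d·cosθ = (496.7)(54.0)cos(58°) = 14210 J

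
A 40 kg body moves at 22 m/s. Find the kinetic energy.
KE = ½mv² = ½(40)(22)² = 9680.0 J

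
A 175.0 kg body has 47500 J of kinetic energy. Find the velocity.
v = √(2·KE/m) = √(2·47500/175.0) = 23.3 m/s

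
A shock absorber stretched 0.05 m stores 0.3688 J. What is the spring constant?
k = 2·PE/x² = 2·0.3688/(0.05)² = 295.0 N/m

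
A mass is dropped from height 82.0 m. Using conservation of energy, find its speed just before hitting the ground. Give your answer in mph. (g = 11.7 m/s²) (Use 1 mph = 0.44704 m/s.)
mgh = ½mv² ⇒ v = √(2gh) = √(2·11.7·82.0) = 43.8041 m/s = 97.99 mph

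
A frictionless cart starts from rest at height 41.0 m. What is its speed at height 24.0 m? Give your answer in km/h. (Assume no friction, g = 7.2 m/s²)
mgh₁ = mgh₂ + ½mv² ⇒ v = √(2g(h₁−h₂)) = √(2·7.2·17.0) = 15.6461 m/s = 56.33 km/h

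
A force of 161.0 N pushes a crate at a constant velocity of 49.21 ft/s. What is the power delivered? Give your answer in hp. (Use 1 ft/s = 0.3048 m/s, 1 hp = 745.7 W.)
Convert to SI: F = 161.0 N, v = 14.9992 m/s
P = Fv = (161.0)(14.9992) = 2414.87 W = 3.238 hp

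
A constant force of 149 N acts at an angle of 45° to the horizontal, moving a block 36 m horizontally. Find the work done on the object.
W = F·d·cosθ = (149)(36)cos(45°) = 3793 J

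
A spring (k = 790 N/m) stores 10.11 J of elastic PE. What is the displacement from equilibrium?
x = √(2·PE/k) = √(2·10.11/790) = 0.16 m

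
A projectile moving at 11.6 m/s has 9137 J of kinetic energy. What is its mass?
m = 2·KE/v² = 2·9137/(11.6)² = 135.8 kg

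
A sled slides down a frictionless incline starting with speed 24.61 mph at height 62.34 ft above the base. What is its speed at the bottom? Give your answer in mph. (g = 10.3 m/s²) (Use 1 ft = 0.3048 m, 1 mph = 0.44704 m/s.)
Convert to SI: v₀ = 11.0017 m/s, h = 19.0012 m
½mv₀² + mgh = ½mv² ⇒ v = √(v₀² + 2gh) = √(11.0017² + 2·10.3·19.0012) = 22.6376 m/s = 50.64 mph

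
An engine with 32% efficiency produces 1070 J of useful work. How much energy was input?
W_in = W_out/η = 1070/0.32 = 3344 J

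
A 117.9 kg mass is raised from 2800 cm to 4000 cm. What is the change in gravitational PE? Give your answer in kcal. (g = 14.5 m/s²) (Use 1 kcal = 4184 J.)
Convert to SI: m = 117.9 kg, Δh = 12.0 m
ΔPE = mgΔh = (117.9)(14.5)(12.0) = 20514.6 J = 4.903 kcal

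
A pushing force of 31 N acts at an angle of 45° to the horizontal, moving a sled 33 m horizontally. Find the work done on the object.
W = F·d·cosθ = (31)(33)cos(45°) = 723.4 J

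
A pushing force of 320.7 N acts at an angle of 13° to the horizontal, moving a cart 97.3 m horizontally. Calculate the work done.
W = F·d·cosθ = (320.7)(97.3)cos(13°) = 30400 J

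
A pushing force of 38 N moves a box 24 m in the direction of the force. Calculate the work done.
W = F·d = (38)(24) = 912.0 J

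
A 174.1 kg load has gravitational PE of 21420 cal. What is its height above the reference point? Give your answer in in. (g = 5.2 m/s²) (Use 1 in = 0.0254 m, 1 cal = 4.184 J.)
Convert to SI: m = 174.1 kg, PE = 89621.3 J
h = PE/(mg) = 89621.3/(174.1·5.2) = 98.994 m = 3897 in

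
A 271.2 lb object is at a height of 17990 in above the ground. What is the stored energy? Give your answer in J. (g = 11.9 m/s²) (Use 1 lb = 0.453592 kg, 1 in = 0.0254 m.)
Convert to SI: m = 123.014 kg, h = 456.946 m
PE = mgh = (123.014)(11.9)(456.946) = 668900 J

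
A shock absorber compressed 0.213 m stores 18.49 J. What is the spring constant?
k = 2·PE/x² = 2·18.49/(0.213)² = 815.1 N/m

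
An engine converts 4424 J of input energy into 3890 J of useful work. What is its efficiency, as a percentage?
η = W_out/W_in = 3890/4424 = 87.93%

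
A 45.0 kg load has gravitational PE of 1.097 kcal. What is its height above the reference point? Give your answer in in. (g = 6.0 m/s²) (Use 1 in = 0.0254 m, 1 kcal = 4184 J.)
Convert to SI: m = 45.0 kg, PE = 4589.85 J
h = PE/(mg) = 4589.85/(45.0·6.0) = 16.9994 m = 669.3 in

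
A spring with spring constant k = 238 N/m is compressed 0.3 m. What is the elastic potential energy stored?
PE = ½kx² = ½(238)(0.3)² = 10.71 J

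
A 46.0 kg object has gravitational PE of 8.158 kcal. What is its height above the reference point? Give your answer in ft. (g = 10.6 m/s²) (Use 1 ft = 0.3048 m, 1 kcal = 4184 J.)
Convert to SI: m = 46.0 kg, PE = 34133.1 J
h = PE/(mg) = 34133.1/(46.0·10.6) = 70.0022 m = 229.7 ft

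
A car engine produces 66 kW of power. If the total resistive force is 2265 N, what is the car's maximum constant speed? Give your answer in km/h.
P = Fv ⇒ v = P/F = 66000 W/2265.0 N = 29.1391 m/s = 104.9 km/h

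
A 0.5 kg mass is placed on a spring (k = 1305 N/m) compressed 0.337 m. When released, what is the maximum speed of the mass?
½kx² = ½mv² ⇒ v = x√(k/m) = (0.337)√(1305/0.5) = 17.22 m/s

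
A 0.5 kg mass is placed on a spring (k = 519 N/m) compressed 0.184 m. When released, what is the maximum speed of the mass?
½kx² = ½mv² ⇒ v = x√(k/m) = (0.184)√(519/0.5) = 5.928 m/s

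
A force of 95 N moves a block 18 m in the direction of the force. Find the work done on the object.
W = F·d = (95)(18) = 1710 J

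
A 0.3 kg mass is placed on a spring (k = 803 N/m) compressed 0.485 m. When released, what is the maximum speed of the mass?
½kx² = ½mv² ⇒ v = x√(k/m) = (0.485)√(803/0.3) = 25.09 m/s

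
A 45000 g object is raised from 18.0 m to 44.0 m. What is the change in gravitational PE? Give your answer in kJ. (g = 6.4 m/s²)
Convert to SI: m = 45.0 kg, Δh = 26.0 m
ΔPE = mgΔh = (45.0)(6.4)(26.0) = 7488.0 J = 7.488 kJ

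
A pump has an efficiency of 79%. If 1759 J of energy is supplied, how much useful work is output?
W_out = η·W_in = 0.79·1759 = 1389.61 J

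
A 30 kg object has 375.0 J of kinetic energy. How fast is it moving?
v = √(2·KE/m) = √(2·375.0/30) = 5.0 m/s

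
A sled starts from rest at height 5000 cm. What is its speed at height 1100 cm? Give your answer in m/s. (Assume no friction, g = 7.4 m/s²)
Convert to SI: h₁−h₂ = 39.0 m
mgh₁ = mgh₂ + ½mv² ⇒ v = √(2g(h₁−h₂)) = √(2·7.4·39.0) = 24.02 m/s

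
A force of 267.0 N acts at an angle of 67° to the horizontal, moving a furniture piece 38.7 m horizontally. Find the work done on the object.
W = F·d·cosθ = (267.0)(38.7)cos(67°) = 4037 J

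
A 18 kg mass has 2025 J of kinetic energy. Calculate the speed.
v = √(2·KE/m) = √(2·2025/18) = 15.0 m/s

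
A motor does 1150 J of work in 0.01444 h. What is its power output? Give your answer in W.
Convert to SI: W = 1150.0 J, t = 51.984 s
P = W/t = 1150.0/51.984 = 22.12 W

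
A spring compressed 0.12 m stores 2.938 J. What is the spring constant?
k = 2·PE/x² = 2·2.938/(0.12)² = 408.1 N/m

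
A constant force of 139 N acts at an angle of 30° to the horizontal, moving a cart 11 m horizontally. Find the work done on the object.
W = F·d·cosθ = (139)(11)cos(30°) = 1324 J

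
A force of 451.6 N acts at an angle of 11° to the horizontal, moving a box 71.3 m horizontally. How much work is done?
W = F·d·cosθ = (451.6)(71.3)cos(11°) = 31610 J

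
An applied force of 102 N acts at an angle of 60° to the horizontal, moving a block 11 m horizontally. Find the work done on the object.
W = F·d·cosθ = (102)(11)cos(60°) = 561.0 J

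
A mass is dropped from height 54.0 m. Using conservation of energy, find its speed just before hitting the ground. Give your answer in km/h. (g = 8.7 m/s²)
mgh = ½mv² ⇒ v = √(2gh) = √(2·8.7·54.0) = 30.6529 m/s = 110.4 km/h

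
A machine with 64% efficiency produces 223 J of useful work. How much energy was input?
W_in = W_out/η = 223/0.64 = 348.4 J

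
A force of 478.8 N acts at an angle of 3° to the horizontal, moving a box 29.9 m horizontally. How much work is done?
W = F·d·cosθ = (478.8)(29.9)cos(3°) = 14300 J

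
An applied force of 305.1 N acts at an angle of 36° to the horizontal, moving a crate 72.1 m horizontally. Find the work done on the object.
W = F·d·cosθ = (305.1)(72.1)cos(36°) = 17800 J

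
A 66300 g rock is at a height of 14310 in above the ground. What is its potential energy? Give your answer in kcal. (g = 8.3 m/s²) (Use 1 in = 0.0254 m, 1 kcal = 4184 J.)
Convert to SI: m = 66.3 kg, h = 363.474 m
PE = mgh = (66.3)(8.3)(363.474) = 200016 J = 47.8 kcal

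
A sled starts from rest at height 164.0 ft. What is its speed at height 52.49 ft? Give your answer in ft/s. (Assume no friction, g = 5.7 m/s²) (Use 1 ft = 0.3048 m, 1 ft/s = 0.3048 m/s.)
Convert to SI: h₁−h₂ = 33.9882 m
mgh₁ = mgh₂ + ½mv² ⇒ v = √(2g(h₁−h₂)) = √(2·5.7·33.9882) = 19.6842 m/s = 64.58 ft/s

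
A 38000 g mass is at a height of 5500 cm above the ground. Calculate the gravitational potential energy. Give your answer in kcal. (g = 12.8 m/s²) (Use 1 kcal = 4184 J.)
Convert to SI: m = 38.0 kg, h = 55.0 m
PE = mgh = (38.0)(12.8)(55.0) = 26752.0 J = 6.394 kcal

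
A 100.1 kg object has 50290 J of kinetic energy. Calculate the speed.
v = √(2·KE/m) = √(2·50290/100.1) = 31.7 m/s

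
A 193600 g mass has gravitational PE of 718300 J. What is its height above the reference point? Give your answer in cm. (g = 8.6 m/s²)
Convert to SI: m = 193.6 kg, PE = 718300 J
h = PE/(mg) = 718300/(193.6·8.6) = 431.422 m = 43140 cm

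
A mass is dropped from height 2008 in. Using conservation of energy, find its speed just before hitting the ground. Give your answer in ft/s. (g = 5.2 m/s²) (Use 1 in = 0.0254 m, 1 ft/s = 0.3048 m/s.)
Convert to SI: h = 51.0032 m
mgh = ½mv² ⇒ v = √(2gh) = √(2·5.2·51.0032) = 23.0311 m/s = 75.56 ft/s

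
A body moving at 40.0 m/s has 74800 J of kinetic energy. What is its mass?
m = 2·KE/v² = 2·74800/(40.0)² = 93.5 kg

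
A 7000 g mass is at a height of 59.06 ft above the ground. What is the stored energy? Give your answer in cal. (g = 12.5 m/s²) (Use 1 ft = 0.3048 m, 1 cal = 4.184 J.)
Convert to SI: m = 7.0 kg, h = 18.0015 m
PE = mgh = (7.0)(12.5)(18.0015) = 1575.13 J = 376.5 cal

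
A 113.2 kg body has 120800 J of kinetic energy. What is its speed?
v = √(2·KE/m) = √(2·120800/113.2) = 46.2 m/s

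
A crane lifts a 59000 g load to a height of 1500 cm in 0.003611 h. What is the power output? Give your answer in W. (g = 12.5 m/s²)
Convert to SI: m = 59.0 kg, h = 15.0 m, t = 12.9996 s
P = mgh/t = (59.0)(12.5)(15.0)/12.9996 = 851.0 W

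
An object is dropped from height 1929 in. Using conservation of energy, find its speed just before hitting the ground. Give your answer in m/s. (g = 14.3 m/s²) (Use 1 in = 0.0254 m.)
Convert to SI: h = 48.9966 m
mgh = ½mv² ⇒ v = √(2gh) = √(2·14.3·48.9966) = 37.43 m/s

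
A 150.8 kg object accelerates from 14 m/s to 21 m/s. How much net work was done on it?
W = ΔKE = ½m(v₂² − v₁²) = ½(150.8)(21² − 14²) = 18473.0 J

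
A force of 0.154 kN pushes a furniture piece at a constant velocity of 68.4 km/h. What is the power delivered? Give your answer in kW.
Convert to SI: F = 154.0 N, v = 19.0 m/s
P = Fv = (154.0)(19.0) = 2926.0 W = 2.926 kW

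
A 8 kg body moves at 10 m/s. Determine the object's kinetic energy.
KE = ½mv² = ½(8)(10)² = 400.0 J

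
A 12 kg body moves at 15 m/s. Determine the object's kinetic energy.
KE = ½mv² = ½(12)(15)² = 1350.0 J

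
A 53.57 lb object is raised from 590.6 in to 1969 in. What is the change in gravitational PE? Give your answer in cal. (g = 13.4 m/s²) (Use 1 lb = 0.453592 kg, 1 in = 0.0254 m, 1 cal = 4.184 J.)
Convert to SI: m = 24.2989 kg, Δh = 35.0114 m
ΔPE = mgΔh = (24.2989)(13.4)(35.0114) = 11399.9 J = 2725 cal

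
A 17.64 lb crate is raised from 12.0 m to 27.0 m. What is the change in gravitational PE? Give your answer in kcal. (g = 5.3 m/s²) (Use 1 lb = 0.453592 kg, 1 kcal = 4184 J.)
Convert to SI: m = 8.00136 kg, Δh = 15.0 m
ΔPE = mgΔh = (8.00136)(5.3)(15.0) = 636.108 J = 0.152 kcal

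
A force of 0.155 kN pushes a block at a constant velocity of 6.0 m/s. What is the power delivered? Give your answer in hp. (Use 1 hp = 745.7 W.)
Convert to SI: F = 155.0 N, v = 6.0 m/s
P = Fv = (155.0)(6.0) = 930.0 W = 1.247 hp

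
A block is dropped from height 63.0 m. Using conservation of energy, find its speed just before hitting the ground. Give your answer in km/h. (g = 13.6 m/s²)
mgh = ½mv² ⇒ v = √(2gh) = √(2·13.6·63.0) = 41.3957 m/s = 149.0 km/h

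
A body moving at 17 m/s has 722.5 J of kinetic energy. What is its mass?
m = 2·KE/v² = 2·722.5/(17)² = 5.0 kg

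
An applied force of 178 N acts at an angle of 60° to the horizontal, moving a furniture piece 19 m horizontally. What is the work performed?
W = F·d·cosθ = (178)(19)cos(60°) = 1691 J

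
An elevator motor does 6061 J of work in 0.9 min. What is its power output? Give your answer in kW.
Convert to SI: W = 6061.0 J, t = 54.0 s
P = W/t = 6061.0/54.0 = 112.241 W = 0.1122 kW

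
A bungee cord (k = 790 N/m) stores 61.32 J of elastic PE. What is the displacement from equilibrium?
x = √(2·PE/k) = √(2·61.32/790) = 0.394 m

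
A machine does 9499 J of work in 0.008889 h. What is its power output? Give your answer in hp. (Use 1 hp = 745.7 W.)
Convert to SI: W = 9499.0 J, t = 32.0004 s
P = W/t = 9499.0/32.0004 = 296.84 W = 0.3981 hp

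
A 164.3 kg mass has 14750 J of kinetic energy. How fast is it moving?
v = √(2·KE/m) = √(2·14750/164.3) = 13.4 m/s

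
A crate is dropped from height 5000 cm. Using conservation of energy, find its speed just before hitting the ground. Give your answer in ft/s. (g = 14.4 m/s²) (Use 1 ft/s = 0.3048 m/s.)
Convert to SI: h = 50.0 m
mgh = ½mv² ⇒ v = √(2gh) = √(2·14.4·50.0) = 37.9473 m/s = 124.5 ft/s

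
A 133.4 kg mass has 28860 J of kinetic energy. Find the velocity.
v = √(2·KE/m) = √(2·28860/133.4) = 20.8 m/s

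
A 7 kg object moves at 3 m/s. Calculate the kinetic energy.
KE = ½mv² = ½(7)(3)² = 31.5 J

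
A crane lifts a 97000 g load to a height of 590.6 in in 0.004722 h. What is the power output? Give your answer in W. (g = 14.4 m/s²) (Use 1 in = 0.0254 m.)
Convert to SI: m = 97.0 kg, h = 15.0012 m, t = 16.9992 s
P = mgh/t = (97.0)(14.4)(15.0012)/16.9992 = 1233 W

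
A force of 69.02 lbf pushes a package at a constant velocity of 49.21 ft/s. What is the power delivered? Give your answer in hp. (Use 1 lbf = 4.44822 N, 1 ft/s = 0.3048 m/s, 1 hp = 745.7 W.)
Convert to SI: F = 307.016 N, v = 14.9992 m/s
P = Fv = (307.016)(14.9992) = 4605.0 W = 6.175 hp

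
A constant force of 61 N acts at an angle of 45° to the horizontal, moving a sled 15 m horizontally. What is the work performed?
W = F·d·cosθ = (61)(15)cos(45°) = 647.0 J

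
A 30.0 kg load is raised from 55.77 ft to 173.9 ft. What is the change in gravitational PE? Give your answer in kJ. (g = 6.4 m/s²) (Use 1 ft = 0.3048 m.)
Convert to SI: m = 30.0 kg, Δh = 36.006 m
ΔPE = mgΔh = (30.0)(6.4)(36.006) = 6913.16 J = 6.913 kJ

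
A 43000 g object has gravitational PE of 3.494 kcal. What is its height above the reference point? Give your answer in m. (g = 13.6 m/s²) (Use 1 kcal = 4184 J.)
Convert to SI: m = 43.0 kg, PE = 14618.9 J
h = PE/(mg) = 14618.9/(43.0·13.6) = 25.0 m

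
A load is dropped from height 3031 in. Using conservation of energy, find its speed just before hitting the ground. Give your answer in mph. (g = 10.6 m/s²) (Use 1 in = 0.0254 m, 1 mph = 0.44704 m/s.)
Convert to SI: h = 76.9874 m
mgh = ½mv² ⇒ v = √(2gh) = √(2·10.6·76.9874) = 40.3997 m/s = 90.37 mph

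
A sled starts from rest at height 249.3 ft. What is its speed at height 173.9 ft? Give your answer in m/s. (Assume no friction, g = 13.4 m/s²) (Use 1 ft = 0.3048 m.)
Convert to SI: h₁−h₂ = 22.9819 m
mgh₁ = mgh₂ + ½mv² ⇒ v = √(2g(h₁−h₂)) = √(2·13.4·22.9819) = 24.82 m/s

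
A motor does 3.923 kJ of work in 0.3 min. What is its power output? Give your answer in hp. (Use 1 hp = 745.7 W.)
Convert to SI: W = 3923.0 J, t = 18.0 s
P = W/t = 3923.0/18.0 = 217.944 W = 0.2923 hp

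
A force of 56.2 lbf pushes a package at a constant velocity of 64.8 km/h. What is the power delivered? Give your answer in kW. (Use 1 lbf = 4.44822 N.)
Convert to SI: F = 249.99 N, v = 18.0 m/s
P = Fv = (249.99)(18.0) = 4499.82 W = 4.5 kW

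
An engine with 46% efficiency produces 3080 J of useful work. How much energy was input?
W_in = W_out/η = 3080/0.46 = 6696 J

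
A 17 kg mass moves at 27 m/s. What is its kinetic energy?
KE = ½mv² = ½(17)(27)² = 6196.5 J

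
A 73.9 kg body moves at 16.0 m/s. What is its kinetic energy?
KE = ½mv² = ½(73.9)(16.0)² = 9459 J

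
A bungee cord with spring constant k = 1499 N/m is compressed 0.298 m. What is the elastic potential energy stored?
PE = ½kx² = ½(1499)(0.298)² = 66.56 J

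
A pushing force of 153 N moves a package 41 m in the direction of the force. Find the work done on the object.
W = F·d = (153)(41) = 6273 J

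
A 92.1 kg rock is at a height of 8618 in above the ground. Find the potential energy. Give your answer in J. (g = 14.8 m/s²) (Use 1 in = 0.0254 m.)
Convert to SI: m = 92.1 kg, h = 218.897 m
PE = mgh = (92.1)(14.8)(218.897) = 298400 J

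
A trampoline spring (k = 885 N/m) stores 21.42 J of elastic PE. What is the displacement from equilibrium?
x = √(2·PE/k) = √(2·21.42/885) = 0.22 m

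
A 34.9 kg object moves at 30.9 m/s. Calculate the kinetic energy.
KE = ½mv² = ½(34.9)(30.9)² = 16660 J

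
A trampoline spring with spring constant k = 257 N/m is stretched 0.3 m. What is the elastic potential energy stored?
PE = ½kx² = ½(257)(0.3)² = 11.57 J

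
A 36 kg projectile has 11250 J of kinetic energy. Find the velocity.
v = √(2·KE/m) = √(2·11250/36) = 25.0 m/s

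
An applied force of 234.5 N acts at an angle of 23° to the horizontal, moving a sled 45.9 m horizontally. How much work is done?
W = F·d·cosθ = (234.5)(45.9)cos(23°) = 9908 J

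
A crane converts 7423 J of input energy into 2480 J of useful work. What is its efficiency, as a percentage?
η = W_out/W_in = 2480/7423 = 33.41%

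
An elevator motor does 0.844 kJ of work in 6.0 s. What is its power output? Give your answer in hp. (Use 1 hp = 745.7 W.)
Convert to SI: W = 844.0 J, t = 6.0 s
P = W/t = 844.0/6.0 = 140.667 W = 0.1886 hp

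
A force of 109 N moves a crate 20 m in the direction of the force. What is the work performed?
W = F·d = (109)(20) = 2180 J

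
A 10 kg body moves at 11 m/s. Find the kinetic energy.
KE = ½mv² = ½(10)(11)² = 605.0 J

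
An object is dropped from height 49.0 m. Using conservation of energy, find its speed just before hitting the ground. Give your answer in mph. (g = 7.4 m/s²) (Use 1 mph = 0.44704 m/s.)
mgh = ½mv² ⇒ v = √(2gh) = √(2·7.4·49.0) = 26.9295 m/s = 60.24 mph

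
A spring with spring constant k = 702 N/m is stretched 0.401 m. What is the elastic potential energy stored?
PE = ½kx² = ½(702)(0.401)² = 56.44 J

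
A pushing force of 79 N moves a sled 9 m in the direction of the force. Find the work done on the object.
W = F·d = (79)(9) = 711.0 J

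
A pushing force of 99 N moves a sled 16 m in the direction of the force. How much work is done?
W = F·d = (99)(16) = 1584 J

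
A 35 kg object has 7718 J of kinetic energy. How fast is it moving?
v = √(2·KE/m) = √(2·7718/35) = 21.0 m/s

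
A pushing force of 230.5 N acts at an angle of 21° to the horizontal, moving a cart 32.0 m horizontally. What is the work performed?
W = F·d·cosθ = (230.5)(32.0)cos(21°) = 6886 J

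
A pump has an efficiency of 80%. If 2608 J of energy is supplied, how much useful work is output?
W_out = η·W_in = 0.8·2608 = 2086.4 J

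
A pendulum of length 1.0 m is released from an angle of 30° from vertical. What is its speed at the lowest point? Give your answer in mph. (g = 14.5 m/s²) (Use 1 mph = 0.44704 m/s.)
h = L(1 − cosθ) = 1.0(1 − cos30°) = 0.133975 m
v = √(2gh) = √(2·14.5·0.133975) = 1.97111 m/s = 4.409 mph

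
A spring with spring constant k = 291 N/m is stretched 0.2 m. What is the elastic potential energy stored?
PE = ½kx² = ½(291)(0.2)² = 5.82 J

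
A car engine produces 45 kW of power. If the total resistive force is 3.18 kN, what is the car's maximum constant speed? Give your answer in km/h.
Convert to SI: F = 3180.0 N
P = Fv ⇒ v = P/F = 45000 W/3180.0 N = 14.1509 m/s = 50.94 km/h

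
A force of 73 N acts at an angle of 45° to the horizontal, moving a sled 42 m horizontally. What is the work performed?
W = F·d·cosθ = (73)(42)cos(45°) = 2168 J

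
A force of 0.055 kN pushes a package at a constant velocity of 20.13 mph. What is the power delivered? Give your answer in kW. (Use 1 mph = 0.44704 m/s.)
Convert to SI: F = 55.0 N, v = 8.99892 m/s
P = Fv = (55.0)(8.99892) = 494.94 W = 0.4949 kW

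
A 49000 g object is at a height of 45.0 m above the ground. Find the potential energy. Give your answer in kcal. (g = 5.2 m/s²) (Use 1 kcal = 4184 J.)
Convert to SI: m = 49.0 kg, h = 45.0 m
PE = mgh = (49.0)(5.2)(45.0) = 11466.0 J = 2.74 kcal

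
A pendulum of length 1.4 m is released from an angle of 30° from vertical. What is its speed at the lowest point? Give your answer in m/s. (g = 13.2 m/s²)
h = L(1 − cosθ) = 1.4(1 − cos30°) = 0.187564 m
v = √(2gh) = √(2·13.2·0.187564) = 2.225 m/s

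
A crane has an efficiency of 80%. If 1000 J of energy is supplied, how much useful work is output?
W_out = η·W_in = 0.8·1000 = 800.0 J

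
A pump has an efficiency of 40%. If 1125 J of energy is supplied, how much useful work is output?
W_out = η·W_in = 0.4·1125 = 450.0 J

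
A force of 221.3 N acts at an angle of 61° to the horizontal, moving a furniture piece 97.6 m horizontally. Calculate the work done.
W = F·d·cosθ = (221.3)(97.6)cos(61°) = 10470 J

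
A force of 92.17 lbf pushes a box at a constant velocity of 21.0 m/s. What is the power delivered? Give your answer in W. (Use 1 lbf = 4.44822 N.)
Convert to SI: F = 409.992 N, v = 21.0 m/s
P = Fv = (409.992)(21.0) = 8610 W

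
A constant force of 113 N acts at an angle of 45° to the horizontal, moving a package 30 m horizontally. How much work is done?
W = F·d·cosθ = (113)(30)cos(45°) = 2397 J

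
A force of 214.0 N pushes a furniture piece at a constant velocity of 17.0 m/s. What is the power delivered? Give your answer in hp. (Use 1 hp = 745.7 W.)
P = Fv = (214.0)(17.0) = 3638.0 W = 4.879 hp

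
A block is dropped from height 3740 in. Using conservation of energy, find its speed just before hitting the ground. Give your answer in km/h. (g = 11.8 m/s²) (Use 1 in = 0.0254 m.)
Convert to SI: h = 94.996 m
mgh = ½mv² ⇒ v = √(2gh) = √(2·11.8·94.996) = 47.3488 m/s = 170.5 km/h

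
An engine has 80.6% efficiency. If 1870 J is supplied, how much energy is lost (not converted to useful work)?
W_lost = W_in(1 − η) = 1870·(1 − 0.806) = 362.8 J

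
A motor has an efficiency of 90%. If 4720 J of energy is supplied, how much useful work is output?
W_out = η·W_in = 0.9·4720 = 4248.0 J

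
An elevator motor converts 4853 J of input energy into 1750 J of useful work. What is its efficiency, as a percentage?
η = W_out/W_in = 1750/4853 = 36.06%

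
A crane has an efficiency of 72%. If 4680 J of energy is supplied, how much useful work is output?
W_out = η·W_in = 0.72·4680 = 3369.6 J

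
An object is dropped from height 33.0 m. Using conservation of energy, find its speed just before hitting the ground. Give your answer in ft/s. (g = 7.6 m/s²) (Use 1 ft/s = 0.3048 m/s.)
mgh = ½mv² ⇒ v = √(2gh) = √(2·7.6·33.0) = 22.3964 m/s = 73.48 ft/s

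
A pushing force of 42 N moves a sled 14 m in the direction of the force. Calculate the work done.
W = F·d = (42)(14) = 588.0 J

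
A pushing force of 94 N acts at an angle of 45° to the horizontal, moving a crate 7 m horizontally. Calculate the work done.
W = F·d·cosθ = (94)(7)cos(45°) = 465.3 J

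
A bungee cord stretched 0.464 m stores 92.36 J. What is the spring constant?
k = 2·PE/x² = 2·92.36/(0.464)² = 858.0 N/m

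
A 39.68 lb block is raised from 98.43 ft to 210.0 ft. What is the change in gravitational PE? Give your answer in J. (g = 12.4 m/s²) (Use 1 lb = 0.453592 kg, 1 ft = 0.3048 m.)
Convert to SI: m = 17.9985 kg, Δh = 34.0065 m
ΔPE = mgΔh = (17.9985)(12.4)(34.0065) = 7590 J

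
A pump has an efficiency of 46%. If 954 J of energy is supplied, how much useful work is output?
W_out = η·W_in = 0.46·954 = 438.84 J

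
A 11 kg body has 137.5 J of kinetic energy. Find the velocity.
v = √(2·KE/m) = √(2·137.5/11) = 5.0 m/s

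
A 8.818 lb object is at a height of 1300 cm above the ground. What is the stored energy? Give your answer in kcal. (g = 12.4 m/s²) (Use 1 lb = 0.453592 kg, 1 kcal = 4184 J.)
Convert to SI: m = 3.99977 kg, h = 13.0 m
PE = mgh = (3.99977)(12.4)(13.0) = 644.764 J = 0.1541 kcal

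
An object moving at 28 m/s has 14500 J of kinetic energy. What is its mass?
m = 2·KE/v² = 2·14500/(28)² = 36.99 kg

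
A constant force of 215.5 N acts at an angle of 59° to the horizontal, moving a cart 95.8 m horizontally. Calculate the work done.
W = F·d·cosθ = (215.5)(95.8)cos(59°) = 10630 J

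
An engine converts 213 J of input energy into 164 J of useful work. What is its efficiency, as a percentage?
η = W_out/W_in = 164/213 = 77.0%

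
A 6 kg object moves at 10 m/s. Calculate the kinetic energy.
KE = ½mv² = ½(6)(10)² = 300.0 J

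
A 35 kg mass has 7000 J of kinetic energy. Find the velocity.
v = √(2·KE/m) = √(2·7000/35) = 20.0 m/s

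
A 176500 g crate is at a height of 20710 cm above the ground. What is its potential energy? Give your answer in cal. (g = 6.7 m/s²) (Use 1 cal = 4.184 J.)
Convert to SI: m = 176.5 kg, h = 207.1 m
PE = mgh = (176.5)(6.7)(207.1) = 244906 J = 58530 cal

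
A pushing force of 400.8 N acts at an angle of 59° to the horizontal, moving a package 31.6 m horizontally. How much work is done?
W = F·d·cosθ = (400.8)(31.6)cos(59°) = 6523 J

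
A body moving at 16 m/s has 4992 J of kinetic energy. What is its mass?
m = 2·KE/v² = 2·4992/(16)² = 39.0 kg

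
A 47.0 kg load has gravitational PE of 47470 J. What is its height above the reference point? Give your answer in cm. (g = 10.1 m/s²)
h = PE/(mg) = 47470.0/(47.0·10.1) = 100.0 m = 10000 cm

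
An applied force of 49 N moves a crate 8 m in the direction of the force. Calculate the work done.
W = F·d = (49)(8) = 392.0 J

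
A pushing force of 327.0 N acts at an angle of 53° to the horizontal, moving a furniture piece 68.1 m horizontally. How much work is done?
W = F·d·cosθ = (327.0)(68.1)cos(53°) = 13400 J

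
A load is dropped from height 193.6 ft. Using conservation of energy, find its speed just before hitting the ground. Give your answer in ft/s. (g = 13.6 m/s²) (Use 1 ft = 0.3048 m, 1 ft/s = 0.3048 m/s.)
Convert to SI: h = 59.0093 m
mgh = ½mv² ⇒ v = √(2gh) = √(2·13.6·59.0093) = 40.0631 m/s = 131.4 ft/s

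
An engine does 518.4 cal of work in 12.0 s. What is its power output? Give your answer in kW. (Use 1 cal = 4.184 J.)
Convert to SI: W = 2168.99 J, t = 12.0 s
P = W/t = 2168.99/12.0 = 180.749 W = 0.1807 kW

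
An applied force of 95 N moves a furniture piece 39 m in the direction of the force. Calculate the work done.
W = F·d = (95)(39) = 3705 J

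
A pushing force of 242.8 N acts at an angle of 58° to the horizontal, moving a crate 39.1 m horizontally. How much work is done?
W = F·d·cosθ = (242.8)(39.1)cos(58°) = 5031 J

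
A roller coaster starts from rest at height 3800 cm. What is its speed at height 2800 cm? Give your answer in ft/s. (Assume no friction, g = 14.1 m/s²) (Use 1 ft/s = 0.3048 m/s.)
Convert to SI: h₁−h₂ = 10.0 m
mgh₁ = mgh₂ + ½mv² ⇒ v = √(2g(h₁−h₂)) = √(2·14.1·10.0) = 16.7929 m/s = 55.09 ft/s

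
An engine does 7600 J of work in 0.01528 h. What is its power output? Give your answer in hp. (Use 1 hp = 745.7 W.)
Convert to SI: W = 7600.0 J, t = 55.008 s
P = W/t = 7600.0/55.008 = 138.162 W = 0.1853 hp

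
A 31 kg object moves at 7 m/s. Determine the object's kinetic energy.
KE = ½mv² = ½(31)(7)² = 759.5 J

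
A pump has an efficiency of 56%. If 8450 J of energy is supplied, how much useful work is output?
W_out = η·W_in = 0.56·8450 = 4732.0 J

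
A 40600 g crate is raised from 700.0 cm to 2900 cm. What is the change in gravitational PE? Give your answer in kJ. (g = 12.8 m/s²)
Convert to SI: m = 40.6 kg, Δh = 22.0 m
ΔPE = mgΔh = (40.6)(12.8)(22.0) = 11433.0 J = 11.43 kJ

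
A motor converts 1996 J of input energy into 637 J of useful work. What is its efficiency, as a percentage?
η = W_out/W_in = 637/1996 = 31.91%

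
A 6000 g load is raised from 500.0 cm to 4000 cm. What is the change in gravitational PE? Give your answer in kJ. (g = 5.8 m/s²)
Convert to SI: m = 6.0 kg, Δh = 35.0 m
ΔPE = mgΔh = (6.0)(5.8)(35.0) = 1218.0 J = 1.218 kJ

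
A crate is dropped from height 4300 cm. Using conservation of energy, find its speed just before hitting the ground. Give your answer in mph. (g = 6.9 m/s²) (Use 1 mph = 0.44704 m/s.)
Convert to SI: h = 43.0 m
mgh = ½mv² ⇒ v = √(2gh) = √(2·6.9·43.0) = 24.3598 m/s = 54.49 mph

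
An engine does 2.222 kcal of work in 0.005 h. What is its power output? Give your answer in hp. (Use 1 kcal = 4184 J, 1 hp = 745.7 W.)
Convert to SI: W = 9296.85 J, t = 18.0 s
P = W/t = 9296.85/18.0 = 516.492 W = 0.6926 hp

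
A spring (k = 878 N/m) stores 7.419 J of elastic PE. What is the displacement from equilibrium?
x = √(2·PE/k) = √(2·7.419/878) = 0.13 m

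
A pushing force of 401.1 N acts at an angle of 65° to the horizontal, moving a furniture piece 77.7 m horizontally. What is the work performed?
W = F·d·cosθ = (401.1)(77.7)cos(65°) = 13170 J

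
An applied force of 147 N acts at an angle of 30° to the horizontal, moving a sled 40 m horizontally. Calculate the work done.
W = F·d·cosθ = (147)(40)cos(30°) = 5092 J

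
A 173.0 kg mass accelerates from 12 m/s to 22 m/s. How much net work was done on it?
W = ΔKE = ½m(v₂² − v₁²) = ½(173.0)(22² − 12²) = 29410.0 J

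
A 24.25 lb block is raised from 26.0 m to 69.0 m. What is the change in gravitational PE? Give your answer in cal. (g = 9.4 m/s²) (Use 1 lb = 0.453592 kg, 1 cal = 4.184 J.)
Convert to SI: m = 10.9996 kg, Δh = 43.0 m
ΔPE = mgΔh = (10.9996)(9.4)(43.0) = 4446.04 J = 1063 cal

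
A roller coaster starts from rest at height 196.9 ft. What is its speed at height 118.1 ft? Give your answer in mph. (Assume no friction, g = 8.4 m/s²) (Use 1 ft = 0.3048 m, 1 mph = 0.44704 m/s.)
Convert to SI: h₁−h₂ = 24.0182 m
mgh₁ = mgh₂ + ½mv² ⇒ v = √(2g(h₁−h₂)) = √(2·8.4·24.0182) = 20.0875 m/s = 44.93 mph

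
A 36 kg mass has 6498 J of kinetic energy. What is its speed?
v = √(2·KE/m) = √(2·6498/36) = 19.0 m/s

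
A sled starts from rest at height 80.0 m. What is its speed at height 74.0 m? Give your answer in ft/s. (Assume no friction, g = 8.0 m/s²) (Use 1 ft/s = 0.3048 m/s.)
mgh₁ = mgh₂ + ½mv² ⇒ v = √(2g(h₁−h₂)) = √(2·8.0·6.0) = 9.79796 m/s = 32.15 ft/s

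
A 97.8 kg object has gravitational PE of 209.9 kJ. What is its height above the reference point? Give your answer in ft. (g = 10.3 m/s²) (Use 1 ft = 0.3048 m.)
Convert to SI: m = 97.8 kg, PE = 209900 J
h = PE/(mg) = 209900/(97.8·10.3) = 208.371 m = 683.6 ft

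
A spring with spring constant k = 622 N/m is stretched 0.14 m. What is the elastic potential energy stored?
PE = ½kx² = ½(622)(0.14)² = 6.096 J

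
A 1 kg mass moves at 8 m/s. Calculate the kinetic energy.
KE = ½mv² = ½(1)(8)² = 32.0 J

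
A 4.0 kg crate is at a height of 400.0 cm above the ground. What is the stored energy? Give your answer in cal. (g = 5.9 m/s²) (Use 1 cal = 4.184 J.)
Convert to SI: m = 4.0 kg, h = 4.0 m
PE = mgh = (4.0)(5.9)(4.0) = 94.4 J = 22.56 cal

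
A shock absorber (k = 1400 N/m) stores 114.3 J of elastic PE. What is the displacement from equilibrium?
x = √(2·PE/k) = √(2·114.3/1400) = 0.4041 m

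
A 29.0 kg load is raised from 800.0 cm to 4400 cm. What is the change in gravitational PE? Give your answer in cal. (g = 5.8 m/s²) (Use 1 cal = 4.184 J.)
Convert to SI: m = 29.0 kg, Δh = 36.0 m
ΔPE = mgΔh = (29.0)(5.8)(36.0) = 6055.2 J = 1447 cal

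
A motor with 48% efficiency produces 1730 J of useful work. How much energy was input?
W_in = W_out/η = 1730/0.48 = 3604 J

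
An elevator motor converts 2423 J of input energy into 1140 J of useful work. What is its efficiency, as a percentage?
η = W_out/W_in = 1140/2423 = 47.05%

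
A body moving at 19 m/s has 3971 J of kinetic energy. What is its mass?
m = 2·KE/v² = 2·3971/(19)² = 22.0 kg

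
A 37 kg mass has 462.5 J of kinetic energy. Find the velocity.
v = √(2·KE/m) = √(2·462.5/37) = 5.0 m/s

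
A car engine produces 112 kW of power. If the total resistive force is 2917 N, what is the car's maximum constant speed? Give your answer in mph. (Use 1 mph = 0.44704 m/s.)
P = Fv ⇒ v = P/F = 112000 W/2917.0 N = 38.3956 m/s = 85.89 mph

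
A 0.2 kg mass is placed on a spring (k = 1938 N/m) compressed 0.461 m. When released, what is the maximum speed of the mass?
½kx² = ½mv² ⇒ v = x√(k/m) = (0.461)√(1938/0.2) = 45.38 m/s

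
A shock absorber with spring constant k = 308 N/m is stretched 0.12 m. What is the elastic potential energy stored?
PE = ½kx² = ½(308)(0.12)² = 2.218 J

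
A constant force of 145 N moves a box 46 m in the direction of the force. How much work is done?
W = F·d = (145)(46) = 6670 J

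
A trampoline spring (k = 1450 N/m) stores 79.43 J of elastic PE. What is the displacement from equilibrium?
x = √(2·PE/k) = √(2·79.43/1450) = 0.331 m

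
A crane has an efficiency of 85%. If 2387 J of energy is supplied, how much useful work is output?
W_out = η·W_in = 0.85·2387 = 2028.95 J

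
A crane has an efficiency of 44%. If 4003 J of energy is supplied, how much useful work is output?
W_out = η·W_in = 0.44·4003 = 1761.32 J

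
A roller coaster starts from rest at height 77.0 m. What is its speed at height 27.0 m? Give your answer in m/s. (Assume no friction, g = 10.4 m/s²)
mgh₁ = mgh₂ + ½mv² ⇒ v = √(2g(h₁−h₂)) = √(2·10.4·50.0) = 32.25 m/s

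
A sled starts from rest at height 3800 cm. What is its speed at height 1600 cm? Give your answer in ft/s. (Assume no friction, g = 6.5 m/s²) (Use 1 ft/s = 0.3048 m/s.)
Convert to SI: h₁−h₂ = 22.0 m
mgh₁ = mgh₂ + ½mv² ⇒ v = √(2g(h₁−h₂)) = √(2·6.5·22.0) = 16.9115 m/s = 55.48 ft/s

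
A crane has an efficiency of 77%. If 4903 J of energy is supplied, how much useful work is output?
W_out = η·W_in = 0.77·4903 = 3775.31 J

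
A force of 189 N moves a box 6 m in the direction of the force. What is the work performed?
W = F·d = (189)(6) = 1134 J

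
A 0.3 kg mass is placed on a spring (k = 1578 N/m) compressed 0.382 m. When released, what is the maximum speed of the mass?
½kx² = ½mv² ⇒ v = x√(k/m) = (0.382)√(1578/0.3) = 27.7 m/s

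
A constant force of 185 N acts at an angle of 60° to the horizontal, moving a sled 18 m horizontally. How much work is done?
W = F·d·cosθ = (185)(18)cos(60°) = 1665 J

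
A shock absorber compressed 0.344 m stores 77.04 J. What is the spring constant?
k = 2·PE/x² = 2·77.04/(0.344)² = 1302 N/m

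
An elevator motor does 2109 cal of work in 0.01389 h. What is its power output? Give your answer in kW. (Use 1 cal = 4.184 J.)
Convert to SI: W = 8824.06 J, t = 50.004 s
P = W/t = 8824.06/50.004 = 176.467 W = 0.1765 kW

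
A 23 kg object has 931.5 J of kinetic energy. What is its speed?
v = √(2·KE/m) = √(2·931.5/23) = 9.0 m/s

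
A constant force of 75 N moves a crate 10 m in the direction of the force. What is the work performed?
W = F·d = (75)(10) = 750.0 J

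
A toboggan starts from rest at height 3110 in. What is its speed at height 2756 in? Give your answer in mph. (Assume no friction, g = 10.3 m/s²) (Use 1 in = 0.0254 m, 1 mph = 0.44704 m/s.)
Convert to SI: h₁−h₂ = 8.9916 m
mgh₁ = mgh₂ + ½mv² ⇒ v = √(2g(h₁−h₂)) = √(2·10.3·8.9916) = 13.6098 m/s = 30.44 mph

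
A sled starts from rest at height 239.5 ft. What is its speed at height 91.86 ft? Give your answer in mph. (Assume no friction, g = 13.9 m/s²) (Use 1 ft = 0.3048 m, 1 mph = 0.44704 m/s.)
Convert to SI: h₁−h₂ = 45.0007 m
mgh₁ = mgh₂ + ½mv² ⇒ v = √(2g(h₁−h₂)) = √(2·13.9·45.0007) = 35.3697 m/s = 79.12 mph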